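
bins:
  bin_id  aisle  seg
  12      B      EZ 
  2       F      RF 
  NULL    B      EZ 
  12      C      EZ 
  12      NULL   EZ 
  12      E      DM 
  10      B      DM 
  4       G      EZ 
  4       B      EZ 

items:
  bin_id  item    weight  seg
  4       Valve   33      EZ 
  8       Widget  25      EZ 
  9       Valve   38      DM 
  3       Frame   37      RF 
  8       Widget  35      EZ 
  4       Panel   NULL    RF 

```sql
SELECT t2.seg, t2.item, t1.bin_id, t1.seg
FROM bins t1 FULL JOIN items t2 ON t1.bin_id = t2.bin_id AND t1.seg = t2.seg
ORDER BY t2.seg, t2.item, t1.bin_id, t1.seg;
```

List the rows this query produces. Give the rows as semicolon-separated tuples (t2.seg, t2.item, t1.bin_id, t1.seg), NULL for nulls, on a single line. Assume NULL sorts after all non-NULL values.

(DM, Valve, NULL, NULL); (EZ, Valve, 4, EZ); (EZ, Valve, 4, EZ); (EZ, Widget, NULL, NULL); (EZ, Widget, NULL, NULL); (RF, Frame, NULL, NULL); (RF, Panel, NULL, NULL); (NULL, NULL, 2, RF); (NULL, NULL, 10, DM); (NULL, NULL, 12, DM); (NULL, NULL, 12, EZ); (NULL, NULL, 12, EZ); (NULL, NULL, 12, EZ); (NULL, NULL, NULL, EZ)

FULL OUTER JOIN keeps every row from both sides; unmatched rows get NULL for the other side's columns.
Matching on t1.bin_id = t2.bin_id AND t1.seg = t2.seg. A NULL in a compared column never satisfies the condition.
Matched pairs: 2; unmatched t1 rows kept: 7; unmatched t2 rows kept: 5.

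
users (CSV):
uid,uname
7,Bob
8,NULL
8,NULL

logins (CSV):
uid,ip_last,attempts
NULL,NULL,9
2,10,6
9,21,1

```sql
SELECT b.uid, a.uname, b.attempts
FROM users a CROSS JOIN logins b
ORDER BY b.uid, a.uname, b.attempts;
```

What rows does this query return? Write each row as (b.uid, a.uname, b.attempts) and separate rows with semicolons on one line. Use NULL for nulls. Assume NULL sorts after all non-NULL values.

CROSS JOIN pairs every row of `users` with every row of `logins`: 3 × 3 = 9 rows.
After projecting and ordering:
b.uid | a.uname | b.attempts
2 | Bob | 6
2 | NULL | 6
2 | NULL | 6
9 | Bob | 1
9 | NULL | 1
9 | NULL | 1
NULL | Bob | 9
NULL | NULL | 9
NULL | NULL | 9

(2, Bob, 6); (2, NULL, 6); (2, NULL, 6); (9, Bob, 1); (9, NULL, 1); (9, NULL, 1); (NULL, Bob, 9); (NULL, NULL, 9); (NULL, NULL, 9)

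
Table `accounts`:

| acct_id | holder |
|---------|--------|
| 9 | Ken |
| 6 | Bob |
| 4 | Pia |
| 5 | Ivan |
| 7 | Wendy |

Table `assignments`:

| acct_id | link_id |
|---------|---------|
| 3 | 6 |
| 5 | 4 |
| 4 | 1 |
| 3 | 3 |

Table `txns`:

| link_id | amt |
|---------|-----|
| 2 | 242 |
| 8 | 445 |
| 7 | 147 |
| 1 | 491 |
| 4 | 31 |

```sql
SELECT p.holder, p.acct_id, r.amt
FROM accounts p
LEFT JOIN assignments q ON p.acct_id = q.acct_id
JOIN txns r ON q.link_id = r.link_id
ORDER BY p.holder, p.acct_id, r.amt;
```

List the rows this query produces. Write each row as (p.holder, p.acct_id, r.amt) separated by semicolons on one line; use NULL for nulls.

Step 1 — p LEFT JOIN q on acct_id → 5 row(s).
Then INNER JOIN `txns r` on link_id: keep only rows whose q.link_id appears in r.

(Ivan, 5, 31); (Pia, 4, 491)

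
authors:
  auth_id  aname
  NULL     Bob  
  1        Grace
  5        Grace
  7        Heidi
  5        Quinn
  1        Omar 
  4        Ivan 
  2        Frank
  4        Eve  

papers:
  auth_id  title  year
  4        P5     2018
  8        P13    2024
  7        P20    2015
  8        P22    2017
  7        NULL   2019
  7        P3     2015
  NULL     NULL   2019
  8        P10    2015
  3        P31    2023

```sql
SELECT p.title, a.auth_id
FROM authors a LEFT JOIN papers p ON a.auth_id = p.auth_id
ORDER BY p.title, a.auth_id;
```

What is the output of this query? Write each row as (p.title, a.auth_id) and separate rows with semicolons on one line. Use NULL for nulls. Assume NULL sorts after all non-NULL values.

(P20, 7); (P3, 7); (P5, 4); (P5, 4); (NULL, 1); (NULL, 1); (NULL, 2); (NULL, 5); (NULL, 5); (NULL, 7); (NULL, NULL)

LEFT JOIN keeps every row from `authors`; unmatched rows get NULL for `papers`'s columns.
Matching on a.auth_id = p.auth_id. A NULL in a compared column never satisfies the condition.
- a[0] auth_id=NULL → no match; kept with NULLs on the p side.
- a[1] auth_id=1 → no match; kept with NULLs on the p side.
- a[2] auth_id=5 → no match; kept with NULLs on the p side.
- a[3] auth_id=7 → 3 match(es) in p → 3 row(s).
- a[4] auth_id=5 → no match; kept with NULLs on the p side.
- a[5] auth_id=1 → no match; kept with NULLs on the p side.
- a[6] auth_id=4 → 1 match(es) in p → 1 row(s).
- a[7] auth_id=2 → no match; kept with NULLs on the p side.
- a[8] auth_id=4 → 1 match(es) in p → 1 row(s).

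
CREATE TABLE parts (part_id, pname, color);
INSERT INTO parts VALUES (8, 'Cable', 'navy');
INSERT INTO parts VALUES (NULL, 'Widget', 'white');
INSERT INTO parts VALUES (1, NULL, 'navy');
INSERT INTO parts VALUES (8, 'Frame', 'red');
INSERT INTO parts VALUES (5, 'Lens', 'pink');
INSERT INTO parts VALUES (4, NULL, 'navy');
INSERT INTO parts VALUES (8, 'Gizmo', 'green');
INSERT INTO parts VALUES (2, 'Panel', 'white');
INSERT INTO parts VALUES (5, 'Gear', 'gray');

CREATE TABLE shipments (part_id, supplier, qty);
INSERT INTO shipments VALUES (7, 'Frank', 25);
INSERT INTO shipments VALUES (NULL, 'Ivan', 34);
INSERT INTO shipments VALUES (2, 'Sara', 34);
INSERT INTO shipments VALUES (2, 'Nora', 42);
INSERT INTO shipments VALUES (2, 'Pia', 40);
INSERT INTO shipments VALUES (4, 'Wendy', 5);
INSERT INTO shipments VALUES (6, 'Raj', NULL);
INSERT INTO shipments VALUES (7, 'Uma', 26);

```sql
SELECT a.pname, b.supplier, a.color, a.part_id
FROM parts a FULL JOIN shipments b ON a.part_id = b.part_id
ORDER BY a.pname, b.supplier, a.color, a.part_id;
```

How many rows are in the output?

15

FULL OUTER JOIN keeps every row from both sides; unmatched rows get NULL for the other side's columns.
Matching on a.part_id = b.part_id. A NULL in a compared column never satisfies the condition.
Matched pairs: 4; unmatched a rows kept: 7; unmatched b rows kept: 4.
Total: 4 matched + 11 padded = 15 rows.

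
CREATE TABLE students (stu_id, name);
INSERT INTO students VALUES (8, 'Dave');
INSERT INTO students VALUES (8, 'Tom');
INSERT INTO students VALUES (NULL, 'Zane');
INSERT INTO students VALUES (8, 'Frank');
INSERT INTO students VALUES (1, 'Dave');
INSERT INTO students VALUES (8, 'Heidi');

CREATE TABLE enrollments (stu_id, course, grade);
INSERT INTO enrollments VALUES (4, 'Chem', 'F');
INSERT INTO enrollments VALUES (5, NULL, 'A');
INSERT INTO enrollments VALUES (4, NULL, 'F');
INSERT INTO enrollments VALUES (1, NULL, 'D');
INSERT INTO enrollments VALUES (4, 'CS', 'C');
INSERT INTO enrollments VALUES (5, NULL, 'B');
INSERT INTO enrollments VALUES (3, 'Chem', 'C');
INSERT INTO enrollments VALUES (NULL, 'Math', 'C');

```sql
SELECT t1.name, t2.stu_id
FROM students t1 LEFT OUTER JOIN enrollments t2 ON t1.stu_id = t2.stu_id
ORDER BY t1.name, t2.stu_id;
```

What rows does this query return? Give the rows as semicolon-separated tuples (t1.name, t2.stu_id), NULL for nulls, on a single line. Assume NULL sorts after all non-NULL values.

LEFT JOIN keeps every row from `students`; unmatched rows get NULL for `enrollments`'s columns.
Matching on t1.stu_id = t2.stu_id. A NULL in a compared column never satisfies the condition.
Matched pairs: 1; unmatched t1 rows kept: 5.

(Dave, 1); (Dave, NULL); (Frank, NULL); (Heidi, NULL); (Tom, NULL); (Zane, NULL)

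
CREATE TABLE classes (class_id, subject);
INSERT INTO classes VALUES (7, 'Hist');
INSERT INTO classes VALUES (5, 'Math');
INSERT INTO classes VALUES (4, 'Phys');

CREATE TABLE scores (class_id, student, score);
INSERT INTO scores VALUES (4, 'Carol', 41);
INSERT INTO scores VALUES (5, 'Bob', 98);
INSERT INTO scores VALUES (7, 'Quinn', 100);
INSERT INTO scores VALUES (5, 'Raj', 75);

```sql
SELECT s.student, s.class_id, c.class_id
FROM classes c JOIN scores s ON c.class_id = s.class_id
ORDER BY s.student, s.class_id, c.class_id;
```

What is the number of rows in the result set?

4

INNER JOIN keeps only pairs where the ON condition holds.
Matching on c.class_id = s.class_id.
- c[0] class_id=7 → 1 match(es) in s → 1 row(s).
- c[1] class_id=5 → 2 match(es) in s → 2 row(s).
- c[2] class_id=4 → 1 match(es) in s → 1 row(s).
Total: 4 rows.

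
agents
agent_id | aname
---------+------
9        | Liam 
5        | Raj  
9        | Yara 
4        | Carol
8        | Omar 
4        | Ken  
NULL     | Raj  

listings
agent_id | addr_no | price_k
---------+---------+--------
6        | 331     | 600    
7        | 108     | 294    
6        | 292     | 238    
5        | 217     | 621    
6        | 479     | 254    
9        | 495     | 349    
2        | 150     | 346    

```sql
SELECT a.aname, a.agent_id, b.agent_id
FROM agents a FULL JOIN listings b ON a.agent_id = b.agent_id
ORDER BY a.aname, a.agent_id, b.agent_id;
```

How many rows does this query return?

FULL OUTER JOIN keeps every row from both sides; unmatched rows get NULL for the other side's columns.
Matching on a.agent_id = b.agent_id. A NULL in a compared column never satisfies the condition.
Matched pairs: 3; unmatched a rows kept: 4; unmatched b rows kept: 5.
Total: 3 matched + 9 padded = 12 rows.

12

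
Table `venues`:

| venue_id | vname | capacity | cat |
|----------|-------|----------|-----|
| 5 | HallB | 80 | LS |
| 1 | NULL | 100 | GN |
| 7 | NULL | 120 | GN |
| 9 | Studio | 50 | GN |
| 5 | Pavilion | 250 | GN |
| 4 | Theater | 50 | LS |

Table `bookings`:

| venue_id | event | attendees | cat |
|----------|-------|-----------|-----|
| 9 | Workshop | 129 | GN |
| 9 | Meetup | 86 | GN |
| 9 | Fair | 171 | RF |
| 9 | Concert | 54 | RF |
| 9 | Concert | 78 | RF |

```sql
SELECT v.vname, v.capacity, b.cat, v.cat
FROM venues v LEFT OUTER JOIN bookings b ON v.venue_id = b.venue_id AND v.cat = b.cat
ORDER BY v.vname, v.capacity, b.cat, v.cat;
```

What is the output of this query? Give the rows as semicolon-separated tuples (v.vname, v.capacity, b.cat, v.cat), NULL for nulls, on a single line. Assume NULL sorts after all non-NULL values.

(HallB, 80, NULL, LS); (Pavilion, 250, NULL, GN); (Studio, 50, GN, GN); (Studio, 50, GN, GN); (Theater, 50, NULL, LS); (NULL, 100, NULL, GN); (NULL, 120, NULL, GN)

LEFT JOIN keeps every row from `venues`; unmatched rows get NULL for `bookings`'s columns.
Matching on v.venue_id = b.venue_id AND v.cat = b.cat.
- v[0] venue_id=5, cat=LS → no match; kept with NULLs on the b side.
- v[1] venue_id=1, cat=GN → no match; kept with NULLs on the b side.
- v[2] venue_id=7, cat=GN → no match; kept with NULLs on the b side.
- v[3] venue_id=9, cat=GN → 2 match(es) in b → 2 row(s).
- v[4] venue_id=5, cat=GN → no match; kept with NULLs on the b side.
- v[5] venue_id=4, cat=LS → no match; kept with NULLs on the b side.
After projecting and ordering:
v.vname | v.capacity | b.cat | v.cat
HallB | 80 | NULL | LS
Pavilion | 250 | NULL | GN
Studio | 50 | GN | GN
Studio | 50 | GN | GN
Theater | 50 | NULL | LS
NULL | 100 | NULL | GN
NULL | 120 | NULL | GN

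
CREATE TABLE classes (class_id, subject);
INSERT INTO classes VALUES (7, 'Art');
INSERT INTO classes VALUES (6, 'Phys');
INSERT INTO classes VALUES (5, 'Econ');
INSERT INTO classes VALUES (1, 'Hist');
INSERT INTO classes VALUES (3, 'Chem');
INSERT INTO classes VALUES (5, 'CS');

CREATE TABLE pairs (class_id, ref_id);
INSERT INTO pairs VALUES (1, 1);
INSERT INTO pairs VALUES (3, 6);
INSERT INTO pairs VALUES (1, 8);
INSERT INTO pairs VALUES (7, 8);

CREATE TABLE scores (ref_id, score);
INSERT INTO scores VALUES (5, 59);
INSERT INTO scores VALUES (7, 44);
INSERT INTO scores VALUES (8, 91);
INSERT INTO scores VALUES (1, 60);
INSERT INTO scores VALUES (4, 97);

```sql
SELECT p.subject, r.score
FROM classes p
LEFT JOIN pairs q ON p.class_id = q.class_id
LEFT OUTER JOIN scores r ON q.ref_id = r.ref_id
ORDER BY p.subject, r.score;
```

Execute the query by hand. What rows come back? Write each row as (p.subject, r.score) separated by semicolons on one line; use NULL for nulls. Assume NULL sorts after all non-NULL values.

(Art, 91); (CS, NULL); (Chem, NULL); (Econ, NULL); (Hist, 60); (Hist, 91); (Phys, NULL)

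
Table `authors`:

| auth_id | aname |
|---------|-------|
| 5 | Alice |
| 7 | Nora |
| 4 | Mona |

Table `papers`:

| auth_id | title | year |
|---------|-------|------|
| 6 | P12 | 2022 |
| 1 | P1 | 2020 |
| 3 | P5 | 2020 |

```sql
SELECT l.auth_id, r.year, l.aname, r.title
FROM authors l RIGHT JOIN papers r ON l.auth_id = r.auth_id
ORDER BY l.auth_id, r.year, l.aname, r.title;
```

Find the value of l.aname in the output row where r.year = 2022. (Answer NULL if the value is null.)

RIGHT JOIN keeps every row from `papers`; unmatched rows get NULL for `authors`'s columns.
Matching on l.auth_id = r.auth_id.
Matched pairs: 0; unmatched r rows kept: 3.

NULL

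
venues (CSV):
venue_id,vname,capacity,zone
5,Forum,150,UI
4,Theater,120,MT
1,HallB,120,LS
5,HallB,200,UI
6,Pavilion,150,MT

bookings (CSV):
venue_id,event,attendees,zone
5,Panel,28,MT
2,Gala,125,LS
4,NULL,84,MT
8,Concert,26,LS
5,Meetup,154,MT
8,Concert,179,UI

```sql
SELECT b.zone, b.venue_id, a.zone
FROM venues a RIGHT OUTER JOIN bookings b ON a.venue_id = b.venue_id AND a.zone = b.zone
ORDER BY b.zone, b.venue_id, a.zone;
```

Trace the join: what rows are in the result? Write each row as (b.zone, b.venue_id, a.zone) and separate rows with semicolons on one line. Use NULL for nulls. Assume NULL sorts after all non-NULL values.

(LS, 2, NULL); (LS, 8, NULL); (MT, 4, MT); (MT, 5, NULL); (MT, 5, NULL); (UI, 8, NULL)

RIGHT JOIN keeps every row from `bookings`; unmatched rows get NULL for `venues`'s columns.
Matching on a.venue_id = b.venue_id AND a.zone = b.zone.
- venue_id=5, zone=UI: no matching b row.
- venue_id=4, zone=MT: 1 matching b row(s), so 1 row(s) emitted.
- venue_id=1, zone=LS: no matching b row.
- venue_id=5, zone=UI: no matching b row.
- venue_id=6, zone=MT: no matching b row.
- 5 row(s) from b found no a partner → padded with NULL.
After projecting and ordering:
b.zone | b.venue_id | a.zone
LS | 2 | NULL
LS | 8 | NULL
MT | 4 | MT
MT | 5 | NULL
MT | 5 | NULL
UI | 8 | NULL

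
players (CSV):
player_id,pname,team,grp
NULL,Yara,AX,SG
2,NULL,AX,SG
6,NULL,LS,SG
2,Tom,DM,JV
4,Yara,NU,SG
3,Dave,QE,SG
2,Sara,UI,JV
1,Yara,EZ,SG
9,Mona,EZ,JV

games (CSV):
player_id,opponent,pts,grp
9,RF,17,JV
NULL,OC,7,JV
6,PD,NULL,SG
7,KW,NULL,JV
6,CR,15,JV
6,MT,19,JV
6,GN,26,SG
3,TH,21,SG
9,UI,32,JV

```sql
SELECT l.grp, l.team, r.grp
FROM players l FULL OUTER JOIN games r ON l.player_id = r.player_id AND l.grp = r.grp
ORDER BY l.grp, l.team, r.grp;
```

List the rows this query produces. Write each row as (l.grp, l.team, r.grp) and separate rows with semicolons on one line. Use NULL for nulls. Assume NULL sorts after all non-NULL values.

FULL OUTER JOIN keeps every row from both sides; unmatched rows get NULL for the other side's columns.
Matching on l.player_id = r.player_id AND l.grp = r.grp. A NULL in a compared column never satisfies the condition.
- l row (player_id=NULL, grp=SG): no match → kept, r columns NULL.
- l row (player_id=2, grp=SG): no match → kept, r columns NULL.
- l row (player_id=6, grp=SG): matches 2 r row(s) → 2 output row(s).
- l row (player_id=2, grp=JV): no match → kept, r columns NULL.
- l row (player_id=4, grp=SG): no match → kept, r columns NULL.
- l row (player_id=3, grp=SG): matches 1 r row(s) → 1 output row(s).
- l row (player_id=2, grp=JV): no match → kept, r columns NULL.
- l row (player_id=1, grp=SG): no match → kept, r columns NULL.
- l row (player_id=9, grp=JV): matches 2 r row(s) → 2 output row(s).
- 4 r row(s) had no l match → kept, l columns NULL.

(JV, DM, NULL); (JV, EZ, JV); (JV, EZ, JV); (JV, UI, NULL); (SG, AX, NULL); (SG, AX, NULL); (SG, EZ, NULL); (SG, LS, SG); (SG, LS, SG); (SG, NU, NULL); (SG, QE, SG); (NULL, NULL, JV); (NULL, NULL, JV); (NULL, NULL, JV); (NULL, NULL, JV)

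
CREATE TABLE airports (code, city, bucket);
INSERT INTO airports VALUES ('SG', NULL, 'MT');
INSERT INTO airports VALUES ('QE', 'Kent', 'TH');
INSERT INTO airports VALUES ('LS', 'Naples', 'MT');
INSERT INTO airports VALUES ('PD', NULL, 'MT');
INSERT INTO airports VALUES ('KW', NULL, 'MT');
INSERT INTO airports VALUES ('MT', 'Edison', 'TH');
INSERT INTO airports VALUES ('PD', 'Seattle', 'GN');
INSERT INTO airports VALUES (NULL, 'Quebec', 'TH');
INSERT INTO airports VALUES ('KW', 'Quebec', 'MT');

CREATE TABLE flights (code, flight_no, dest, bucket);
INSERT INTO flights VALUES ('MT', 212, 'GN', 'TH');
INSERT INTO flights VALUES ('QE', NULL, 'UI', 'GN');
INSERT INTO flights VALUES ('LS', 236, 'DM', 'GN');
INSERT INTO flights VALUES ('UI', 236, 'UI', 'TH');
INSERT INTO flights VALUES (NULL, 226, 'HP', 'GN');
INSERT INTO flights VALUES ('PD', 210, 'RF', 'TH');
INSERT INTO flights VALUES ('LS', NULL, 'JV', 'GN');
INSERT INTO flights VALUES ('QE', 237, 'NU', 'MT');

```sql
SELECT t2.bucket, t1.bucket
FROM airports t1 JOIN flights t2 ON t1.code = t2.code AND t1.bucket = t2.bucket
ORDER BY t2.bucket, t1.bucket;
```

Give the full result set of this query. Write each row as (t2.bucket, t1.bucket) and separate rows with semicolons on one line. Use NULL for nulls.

INNER JOIN keeps only pairs where the ON condition holds.
Matching on t1.code = t2.code AND t1.bucket = t2.bucket. A NULL in a compared column never satisfies the condition.
Matched pairs: 1.

(TH, TH)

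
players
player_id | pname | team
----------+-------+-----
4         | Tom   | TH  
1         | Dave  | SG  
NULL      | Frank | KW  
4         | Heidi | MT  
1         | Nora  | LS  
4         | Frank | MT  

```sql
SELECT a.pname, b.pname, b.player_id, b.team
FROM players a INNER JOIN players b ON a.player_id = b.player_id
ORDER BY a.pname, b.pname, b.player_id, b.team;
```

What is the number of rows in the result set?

INNER JOIN keeps only pairs where the ON condition holds.
Matching on a.player_id = b.player_id. A NULL in a compared column never satisfies the condition.
- a[0] player_id=4 → 3 match(es) in b → 3 row(s).
- a[1] player_id=1 → 2 match(es) in b → 2 row(s).
- a[2] player_id=NULL → no match; dropped.
- a[3] player_id=4 → 3 match(es) in b → 3 row(s).
- a[4] player_id=1 → 2 match(es) in b → 2 row(s).
- a[5] player_id=4 → 3 match(es) in b → 3 row(s).
Total: 13 rows.

13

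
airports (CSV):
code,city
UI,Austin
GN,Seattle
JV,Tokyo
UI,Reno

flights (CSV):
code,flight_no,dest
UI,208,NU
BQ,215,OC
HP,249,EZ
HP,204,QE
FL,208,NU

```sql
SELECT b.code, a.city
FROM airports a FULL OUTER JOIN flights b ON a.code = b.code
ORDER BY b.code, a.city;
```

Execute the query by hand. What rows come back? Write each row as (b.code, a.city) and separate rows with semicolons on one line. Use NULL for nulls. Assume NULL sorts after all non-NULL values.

FULL OUTER JOIN keeps every row from both sides; unmatched rows get NULL for the other side's columns.
Matching on a.code = b.code.
- a (code=UI) pairs with 1 row(s) of b.
- a (code=GN) has no partner → padded with NULL.
- a (code=JV) has no partner → padded with NULL.
- a (code=UI) pairs with 1 row(s) of b.
- 4 b row(s) had no a match → kept, a columns NULL.
After projecting and ordering:
b.code | a.city
BQ | NULL
FL | NULL
HP | NULL
HP | NULL
UI | Austin
UI | Reno
NULL | Seattle
NULL | Tokyo

(BQ, NULL); (FL, NULL); (HP, NULL); (HP, NULL); (UI, Austin); (UI, Reno); (NULL, Seattle); (NULL, Tokyo)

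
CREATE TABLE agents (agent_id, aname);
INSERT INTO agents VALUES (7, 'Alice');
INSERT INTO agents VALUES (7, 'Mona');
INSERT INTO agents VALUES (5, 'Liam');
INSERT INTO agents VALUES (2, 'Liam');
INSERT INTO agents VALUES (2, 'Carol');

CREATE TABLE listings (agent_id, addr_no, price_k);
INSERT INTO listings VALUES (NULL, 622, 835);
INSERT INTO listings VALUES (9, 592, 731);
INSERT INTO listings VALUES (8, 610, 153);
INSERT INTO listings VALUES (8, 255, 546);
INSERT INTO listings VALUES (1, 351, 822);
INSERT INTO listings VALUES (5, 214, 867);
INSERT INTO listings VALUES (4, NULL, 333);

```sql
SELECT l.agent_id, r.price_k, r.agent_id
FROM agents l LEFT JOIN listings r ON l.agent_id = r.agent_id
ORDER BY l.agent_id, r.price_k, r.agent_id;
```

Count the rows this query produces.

LEFT JOIN keeps every row from `agents`; unmatched rows get NULL for `listings`'s columns.
Matching on l.agent_id = r.agent_id. A NULL in a compared column never satisfies the condition.
- agent_id=7: no r row matches, row kept with r columns NULL.
- agent_id=7: no r row matches, row kept with r columns NULL.
- agent_id=5: 1 matching r row(s), so 1 row(s) emitted.
- agent_id=2: no r row matches, row kept with r columns NULL.
- agent_id=2: no r row matches, row kept with r columns NULL.
Total: 1 matched + 4 padded = 5 rows.

5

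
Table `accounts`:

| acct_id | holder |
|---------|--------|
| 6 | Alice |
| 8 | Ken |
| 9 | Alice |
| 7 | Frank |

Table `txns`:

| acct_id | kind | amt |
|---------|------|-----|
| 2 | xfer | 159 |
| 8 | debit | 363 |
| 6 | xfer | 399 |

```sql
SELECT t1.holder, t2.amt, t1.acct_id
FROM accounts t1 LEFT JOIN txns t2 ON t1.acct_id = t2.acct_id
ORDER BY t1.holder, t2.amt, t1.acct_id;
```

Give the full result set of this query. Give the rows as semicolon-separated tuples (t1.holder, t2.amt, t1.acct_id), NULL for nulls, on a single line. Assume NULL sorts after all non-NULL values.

(Alice, 399, 6); (Alice, NULL, 9); (Frank, NULL, 7); (Ken, 363, 8)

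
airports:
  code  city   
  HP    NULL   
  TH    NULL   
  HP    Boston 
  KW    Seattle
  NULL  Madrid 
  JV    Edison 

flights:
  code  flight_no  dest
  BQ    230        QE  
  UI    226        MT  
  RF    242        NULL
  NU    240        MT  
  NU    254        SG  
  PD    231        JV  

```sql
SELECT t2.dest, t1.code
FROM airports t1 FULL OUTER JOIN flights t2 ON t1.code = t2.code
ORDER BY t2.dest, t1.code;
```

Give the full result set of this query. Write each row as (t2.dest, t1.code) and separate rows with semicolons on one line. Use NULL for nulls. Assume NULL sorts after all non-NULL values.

FULL OUTER JOIN keeps every row from both sides; unmatched rows get NULL for the other side's columns.
Matching on t1.code = t2.code. A NULL in a compared column never satisfies the condition.
- t1 row (code=HP): no match → kept, t2 columns NULL.
- t1 row (code=TH): no match → kept, t2 columns NULL.
- t1 row (code=HP): no match → kept, t2 columns NULL.
- t1 row (code=KW): no match → kept, t2 columns NULL.
- t1 row (code=NULL): no match → kept, t2 columns NULL.
- t1 row (code=JV): no match → kept, t2 columns NULL.
- plus 6 unmatched t2 row(s), each kept with NULL t1 columns.

(JV, NULL); (MT, NULL); (MT, NULL); (QE, NULL); (SG, NULL); (NULL, HP); (NULL, HP); (NULL, JV); (NULL, KW); (NULL, TH); (NULL, NULL); (NULL, NULL)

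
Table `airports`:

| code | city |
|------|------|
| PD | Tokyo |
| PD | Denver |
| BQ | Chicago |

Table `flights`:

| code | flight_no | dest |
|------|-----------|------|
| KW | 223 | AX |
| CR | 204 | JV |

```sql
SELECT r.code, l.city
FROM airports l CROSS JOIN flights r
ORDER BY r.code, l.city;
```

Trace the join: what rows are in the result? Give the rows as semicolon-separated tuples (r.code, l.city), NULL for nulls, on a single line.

(CR, Chicago); (CR, Denver); (CR, Tokyo); (KW, Chicago); (KW, Denver); (KW, Tokyo)

CROSS JOIN pairs every row of `airports` with every row of `flights`: 3 × 2 = 6 rows.
After projecting and ordering:
r.code | l.city
CR | Chicago
CR | Denver
CR | Tokyo
KW | Chicago
KW | Denver
KW | Tokyo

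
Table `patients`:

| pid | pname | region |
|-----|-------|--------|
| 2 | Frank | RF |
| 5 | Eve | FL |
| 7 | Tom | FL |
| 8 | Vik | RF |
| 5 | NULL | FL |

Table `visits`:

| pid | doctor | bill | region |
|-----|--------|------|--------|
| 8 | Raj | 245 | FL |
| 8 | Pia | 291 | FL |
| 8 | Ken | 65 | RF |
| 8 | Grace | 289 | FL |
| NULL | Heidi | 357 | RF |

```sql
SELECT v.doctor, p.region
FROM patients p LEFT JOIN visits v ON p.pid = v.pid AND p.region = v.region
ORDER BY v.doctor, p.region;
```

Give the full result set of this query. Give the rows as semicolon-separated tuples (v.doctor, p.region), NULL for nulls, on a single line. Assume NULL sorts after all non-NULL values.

LEFT JOIN keeps every row from `patients`; unmatched rows get NULL for `visits`'s columns.
Matching on p.pid = v.pid AND p.region = v.region. A NULL in a compared column never satisfies the condition.
- pid=2, region=RF: no v row matches, row kept with v columns NULL.
- pid=5, region=FL: no v row matches, row kept with v columns NULL.
- pid=7, region=FL: no v row matches, row kept with v columns NULL.
- pid=8, region=RF: 1 matching v row(s), so 1 row(s) emitted.
- pid=5, region=FL: no v row matches, row kept with v columns NULL.
After projecting and ordering:
v.doctor | p.region
Ken | RF
NULL | FL
NULL | FL
NULL | FL
NULL | RF

(Ken, RF); (NULL, FL); (NULL, FL); (NULL, FL); (NULL, RF)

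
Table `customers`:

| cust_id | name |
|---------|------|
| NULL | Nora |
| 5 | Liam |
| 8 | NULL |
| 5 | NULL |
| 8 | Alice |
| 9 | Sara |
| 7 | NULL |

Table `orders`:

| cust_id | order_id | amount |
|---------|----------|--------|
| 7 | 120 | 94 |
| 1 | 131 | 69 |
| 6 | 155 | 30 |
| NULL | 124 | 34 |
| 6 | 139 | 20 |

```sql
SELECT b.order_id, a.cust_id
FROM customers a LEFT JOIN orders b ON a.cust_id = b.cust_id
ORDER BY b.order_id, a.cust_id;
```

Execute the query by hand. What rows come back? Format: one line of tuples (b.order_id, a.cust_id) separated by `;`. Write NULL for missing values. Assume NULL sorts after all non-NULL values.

(120, 7); (NULL, 5); (NULL, 5); (NULL, 8); (NULL, 8); (NULL, 9); (NULL, NULL)

LEFT JOIN keeps every row from `customers`; unmatched rows get NULL for `orders`'s columns.
Matching on a.cust_id = b.cust_id. A NULL in a compared column never satisfies the condition.
- a (cust_id=NULL) has no partner → padded with NULL.
- a (cust_id=5) has no partner → padded with NULL.
- a (cust_id=8) has no partner → padded with NULL.
- a (cust_id=5) has no partner → padded with NULL.
- a (cust_id=8) has no partner → padded with NULL.
- a (cust_id=9) has no partner → padded with NULL.
- a (cust_id=7) pairs with 1 row(s) of b.
After projecting and ordering:
b.order_id | a.cust_id
120 | 7
NULL | 5
NULL | 5
NULL | 8
NULL | 8
NULL | 9
NULL | NULL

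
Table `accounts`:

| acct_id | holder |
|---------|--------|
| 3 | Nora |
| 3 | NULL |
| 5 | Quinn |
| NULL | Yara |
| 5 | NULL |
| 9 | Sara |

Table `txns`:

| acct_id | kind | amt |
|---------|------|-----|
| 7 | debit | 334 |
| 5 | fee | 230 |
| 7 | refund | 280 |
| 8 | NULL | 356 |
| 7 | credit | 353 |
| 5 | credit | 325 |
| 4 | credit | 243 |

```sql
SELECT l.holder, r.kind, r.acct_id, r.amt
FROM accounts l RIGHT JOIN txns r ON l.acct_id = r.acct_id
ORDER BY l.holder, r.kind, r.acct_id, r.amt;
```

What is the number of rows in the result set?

RIGHT JOIN keeps every row from `txns`; unmatched rows get NULL for `accounts`'s columns.
Matching on l.acct_id = r.acct_id. A NULL in a compared column never satisfies the condition.
- l[0] acct_id=3 → no match.
- l[1] acct_id=3 → no match.
- l[2] acct_id=5 → 2 match(es) in r → 2 row(s).
- l[3] acct_id=NULL → no match.
- l[4] acct_id=5 → 2 match(es) in r → 2 row(s).
- l[5] acct_id=9 → no match.
- plus 5 unmatched r row(s), each kept with NULL l columns.
Total: 4 matched + 5 padded = 9 rows.

9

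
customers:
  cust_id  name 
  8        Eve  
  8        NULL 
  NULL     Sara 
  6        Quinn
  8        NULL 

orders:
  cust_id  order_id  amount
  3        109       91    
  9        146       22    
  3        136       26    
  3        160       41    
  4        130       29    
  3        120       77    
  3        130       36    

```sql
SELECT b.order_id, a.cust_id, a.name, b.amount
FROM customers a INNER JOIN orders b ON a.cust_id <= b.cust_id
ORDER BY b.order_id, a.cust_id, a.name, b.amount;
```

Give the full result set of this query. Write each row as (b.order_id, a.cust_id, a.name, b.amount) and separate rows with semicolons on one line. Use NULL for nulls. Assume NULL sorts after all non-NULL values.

(146, 6, Quinn, 22); (146, 8, Eve, 22); (146, 8, NULL, 22); (146, 8, NULL, 22)

INNER JOIN keeps only pairs where the ON condition holds.
Matching on a.cust_id <= b.cust_id. A NULL in a compared column never satisfies the condition.
Matched pairs: 4.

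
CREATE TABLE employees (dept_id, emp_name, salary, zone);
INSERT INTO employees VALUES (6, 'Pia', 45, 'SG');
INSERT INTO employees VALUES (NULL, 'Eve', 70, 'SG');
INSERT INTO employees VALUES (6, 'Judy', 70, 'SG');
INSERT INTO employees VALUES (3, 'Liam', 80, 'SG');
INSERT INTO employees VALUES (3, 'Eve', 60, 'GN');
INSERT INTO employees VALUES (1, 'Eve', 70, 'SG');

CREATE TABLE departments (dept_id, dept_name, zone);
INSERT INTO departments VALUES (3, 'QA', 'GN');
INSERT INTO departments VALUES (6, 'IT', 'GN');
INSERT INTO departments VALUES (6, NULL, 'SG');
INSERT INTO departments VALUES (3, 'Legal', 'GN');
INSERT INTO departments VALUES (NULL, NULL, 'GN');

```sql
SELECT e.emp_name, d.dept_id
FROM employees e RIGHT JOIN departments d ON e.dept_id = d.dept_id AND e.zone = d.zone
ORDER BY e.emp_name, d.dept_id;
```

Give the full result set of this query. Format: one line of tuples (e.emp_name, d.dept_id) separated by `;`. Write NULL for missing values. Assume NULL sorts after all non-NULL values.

(Eve, 3); (Eve, 3); (Judy, 6); (Pia, 6); (NULL, 6); (NULL, NULL)

RIGHT JOIN keeps every row from `departments`; unmatched rows get NULL for `employees`'s columns.
Matching on e.dept_id = d.dept_id AND e.zone = d.zone. A NULL in a compared column never satisfies the condition.
Matched pairs: 4; unmatched d rows kept: 2.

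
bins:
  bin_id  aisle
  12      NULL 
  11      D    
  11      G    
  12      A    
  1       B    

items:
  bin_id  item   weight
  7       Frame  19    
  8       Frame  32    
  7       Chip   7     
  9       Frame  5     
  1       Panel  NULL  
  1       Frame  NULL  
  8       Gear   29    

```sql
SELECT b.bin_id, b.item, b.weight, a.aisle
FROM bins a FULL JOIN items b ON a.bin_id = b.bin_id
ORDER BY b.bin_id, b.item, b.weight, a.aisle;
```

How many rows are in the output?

11

FULL OUTER JOIN keeps every row from both sides; unmatched rows get NULL for the other side's columns.
Matching on a.bin_id = b.bin_id.
- bin_id=12: no b row matches, row kept with b columns NULL.
- bin_id=11: no b row matches, row kept with b columns NULL.
- bin_id=11: no b row matches, row kept with b columns NULL.
- bin_id=12: no b row matches, row kept with b columns NULL.
- bin_id=1: 2 matching b row(s), so 2 row(s) emitted.
- 5 row(s) from b found no a partner → padded with NULL.
Total: 2 matched + 9 padded = 11 rows.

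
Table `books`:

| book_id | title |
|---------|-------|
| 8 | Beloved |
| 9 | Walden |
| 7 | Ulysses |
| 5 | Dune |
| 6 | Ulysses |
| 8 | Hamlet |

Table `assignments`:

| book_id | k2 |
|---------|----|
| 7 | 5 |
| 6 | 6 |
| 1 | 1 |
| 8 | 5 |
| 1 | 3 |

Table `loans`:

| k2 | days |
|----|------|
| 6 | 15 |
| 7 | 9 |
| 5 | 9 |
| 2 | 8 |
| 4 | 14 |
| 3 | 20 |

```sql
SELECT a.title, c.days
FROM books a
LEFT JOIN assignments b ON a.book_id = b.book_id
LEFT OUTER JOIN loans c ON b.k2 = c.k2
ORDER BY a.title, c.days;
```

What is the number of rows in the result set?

6

Step 1 — a LEFT JOIN b on book_id → 6 row(s).
Then LEFT JOIN `loans c` on k2: each of those 6 rows is kept; rows whose b.k2 has no match in c get NULL for c's columns.
Result: 6 row(s).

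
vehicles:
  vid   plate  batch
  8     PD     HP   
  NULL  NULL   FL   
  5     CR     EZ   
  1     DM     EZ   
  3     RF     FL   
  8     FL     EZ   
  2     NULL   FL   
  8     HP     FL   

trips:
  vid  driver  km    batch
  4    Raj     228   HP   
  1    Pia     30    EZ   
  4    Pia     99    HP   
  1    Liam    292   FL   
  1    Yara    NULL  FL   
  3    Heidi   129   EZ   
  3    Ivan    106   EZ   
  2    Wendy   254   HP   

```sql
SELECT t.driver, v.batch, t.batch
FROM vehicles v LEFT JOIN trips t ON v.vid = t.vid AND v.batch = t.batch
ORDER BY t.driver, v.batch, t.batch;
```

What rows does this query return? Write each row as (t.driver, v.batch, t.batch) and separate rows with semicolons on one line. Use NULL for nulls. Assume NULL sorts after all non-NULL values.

LEFT JOIN keeps every row from `vehicles`; unmatched rows get NULL for `trips`'s columns.
Matching on v.vid = t.vid AND v.batch = t.batch. A NULL in a compared column never satisfies the condition.
- v[0] vid=8, batch=HP → no match; kept with NULLs on the t side.
- v[1] vid=NULL, batch=FL → no match; kept with NULLs on the t side.
- v[2] vid=5, batch=EZ → no match; kept with NULLs on the t side.
- v[3] vid=1, batch=EZ → 1 match(es) in t → 1 row(s).
- v[4] vid=3, batch=FL → no match; kept with NULLs on the t side.
- v[5] vid=8, batch=EZ → no match; kept with NULLs on the t side.
- v[6] vid=2, batch=FL → no match; kept with NULLs on the t side.
- v[7] vid=8, batch=FL → no match; kept with NULLs on the t side.
After projecting and ordering:
t.driver | v.batch | t.batch
Pia | EZ | EZ
NULL | EZ | NULL
NULL | EZ | NULL
NULL | FL | NULL
NULL | FL | NULL
NULL | FL | NULL
NULL | FL | NULL
NULL | HP | NULL

(Pia, EZ, EZ); (NULL, EZ, NULL); (NULL, EZ, NULL); (NULL, FL, NULL); (NULL, FL, NULL); (NULL, FL, NULL); (NULL, FL, NULL); (NULL, HP, NULL)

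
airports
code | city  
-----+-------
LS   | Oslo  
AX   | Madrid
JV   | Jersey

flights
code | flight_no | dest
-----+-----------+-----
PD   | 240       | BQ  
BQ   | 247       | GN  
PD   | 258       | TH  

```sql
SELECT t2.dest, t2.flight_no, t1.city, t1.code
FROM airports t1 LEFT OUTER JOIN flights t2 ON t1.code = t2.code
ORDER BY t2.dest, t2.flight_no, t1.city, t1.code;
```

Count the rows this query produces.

LEFT JOIN keeps every row from `airports`; unmatched rows get NULL for `flights`'s columns.
Matching on t1.code = t2.code.
- t1 (code=LS) has no partner → padded with NULL.
- t1 (code=AX) has no partner → padded with NULL.
- t1 (code=JV) has no partner → padded with NULL.
Total: 0 matched + 3 padded = 3 rows.

3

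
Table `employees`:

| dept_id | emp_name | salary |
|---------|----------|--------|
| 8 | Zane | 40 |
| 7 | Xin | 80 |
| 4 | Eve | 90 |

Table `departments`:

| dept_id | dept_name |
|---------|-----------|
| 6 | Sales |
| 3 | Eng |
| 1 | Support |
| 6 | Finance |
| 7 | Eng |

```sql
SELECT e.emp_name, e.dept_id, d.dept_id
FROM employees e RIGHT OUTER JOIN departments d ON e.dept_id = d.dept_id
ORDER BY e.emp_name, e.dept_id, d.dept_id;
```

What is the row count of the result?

5

RIGHT JOIN keeps every row from `departments`; unmatched rows get NULL for `employees`'s columns.
Matching on e.dept_id = d.dept_id.
- e row (dept_id=8): no match.
- e row (dept_id=7): matches 1 d row(s) → 1 output row(s).
- e row (dept_id=4): no match.
- 4 d row(s) had no e match → kept, e columns NULL.
Total: 1 matched + 4 padded = 5 rows.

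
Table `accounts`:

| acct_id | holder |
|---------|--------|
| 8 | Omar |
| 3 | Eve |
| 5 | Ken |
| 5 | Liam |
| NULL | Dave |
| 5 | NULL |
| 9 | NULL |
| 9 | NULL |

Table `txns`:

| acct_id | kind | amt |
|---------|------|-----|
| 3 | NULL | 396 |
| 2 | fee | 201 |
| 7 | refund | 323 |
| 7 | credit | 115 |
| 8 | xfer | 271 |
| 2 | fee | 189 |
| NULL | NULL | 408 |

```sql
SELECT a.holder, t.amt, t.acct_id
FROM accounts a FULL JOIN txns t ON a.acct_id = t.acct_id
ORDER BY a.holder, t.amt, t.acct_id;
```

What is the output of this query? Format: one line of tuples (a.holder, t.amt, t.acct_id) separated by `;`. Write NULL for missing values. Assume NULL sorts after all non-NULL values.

(Dave, NULL, NULL); (Eve, 396, 3); (Ken, NULL, NULL); (Liam, NULL, NULL); (Omar, 271, 8); (NULL, 115, 7); (NULL, 189, 2); (NULL, 201, 2); (NULL, 323, 7); (NULL, 408, NULL); (NULL, NULL, NULL); (NULL, NULL, NULL); (NULL, NULL, NULL)

FULL OUTER JOIN keeps every row from both sides; unmatched rows get NULL for the other side's columns.
Matching on a.acct_id = t.acct_id. A NULL in a compared column never satisfies the condition.
- a (acct_id=8) pairs with 1 row(s) of t.
- a (acct_id=3) pairs with 1 row(s) of t.
- a (acct_id=5) has no partner → padded with NULL.
- a (acct_id=5) has no partner → padded with NULL.
- a (acct_id=NULL) has no partner → padded with NULL.
- a (acct_id=5) has no partner → padded with NULL.
- a (acct_id=9) has no partner → padded with NULL.
- a (acct_id=9) has no partner → padded with NULL.
- 5 t row(s) had no a match → kept, a columns NULL.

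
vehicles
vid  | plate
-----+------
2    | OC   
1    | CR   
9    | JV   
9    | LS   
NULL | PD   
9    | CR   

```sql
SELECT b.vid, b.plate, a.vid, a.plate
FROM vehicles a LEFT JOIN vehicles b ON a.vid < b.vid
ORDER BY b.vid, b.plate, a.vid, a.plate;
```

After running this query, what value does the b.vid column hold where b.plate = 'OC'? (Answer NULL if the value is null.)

2

LEFT JOIN keeps every row from `vehicles a`; unmatched rows get NULL for `vehicles b`'s columns.
Matching on a.vid < b.vid. A NULL in a compared column never satisfies the condition.
Matched pairs: 7; unmatched a rows kept: 4.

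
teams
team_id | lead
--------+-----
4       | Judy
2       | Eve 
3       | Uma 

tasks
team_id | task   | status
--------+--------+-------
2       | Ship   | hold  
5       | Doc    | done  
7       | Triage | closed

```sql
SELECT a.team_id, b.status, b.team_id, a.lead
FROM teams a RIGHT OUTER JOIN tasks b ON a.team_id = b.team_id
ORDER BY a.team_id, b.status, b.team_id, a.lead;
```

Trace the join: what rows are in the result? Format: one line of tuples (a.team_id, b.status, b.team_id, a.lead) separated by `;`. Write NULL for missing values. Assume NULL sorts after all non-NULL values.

RIGHT JOIN keeps every row from `tasks`; unmatched rows get NULL for `teams`'s columns.
Matching on a.team_id = b.team_id.
- team_id=4: no matching b row.
- team_id=2: 1 matching b row(s), so 1 row(s) emitted.
- team_id=3: no matching b row.
- 2 row(s) from b found no a partner → padded with NULL.
After projecting and ordering:
a.team_id | b.status | b.team_id | a.lead
2 | hold | 2 | Eve
NULL | closed | 7 | NULL
NULL | done | 5 | NULL

(2, hold, 2, Eve); (NULL, closed, 7, NULL); (NULL, done, 5, NULL)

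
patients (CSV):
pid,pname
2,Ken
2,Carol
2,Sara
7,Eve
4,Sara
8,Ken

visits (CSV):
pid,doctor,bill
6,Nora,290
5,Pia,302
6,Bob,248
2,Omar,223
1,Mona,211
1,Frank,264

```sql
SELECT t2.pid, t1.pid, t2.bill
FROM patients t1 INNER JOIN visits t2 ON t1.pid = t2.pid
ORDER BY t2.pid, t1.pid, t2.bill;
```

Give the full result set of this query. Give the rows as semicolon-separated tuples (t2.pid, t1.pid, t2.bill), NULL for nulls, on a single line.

INNER JOIN keeps only pairs where the ON condition holds.
Matching on t1.pid = t2.pid.
Matched pairs: 3.

(2, 2, 223); (2, 2, 223); (2, 2, 223)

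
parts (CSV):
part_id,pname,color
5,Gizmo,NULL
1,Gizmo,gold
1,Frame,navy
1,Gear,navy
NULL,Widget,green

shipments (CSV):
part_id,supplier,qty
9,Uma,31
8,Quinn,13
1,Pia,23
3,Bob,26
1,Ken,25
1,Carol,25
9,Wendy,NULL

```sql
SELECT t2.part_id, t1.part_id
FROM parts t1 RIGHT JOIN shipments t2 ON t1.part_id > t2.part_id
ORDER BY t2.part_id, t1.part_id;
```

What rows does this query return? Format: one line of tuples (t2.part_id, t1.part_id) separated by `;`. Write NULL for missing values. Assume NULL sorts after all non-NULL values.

(1, 5); (1, 5); (1, 5); (3, 5); (8, NULL); (9, NULL); (9, NULL)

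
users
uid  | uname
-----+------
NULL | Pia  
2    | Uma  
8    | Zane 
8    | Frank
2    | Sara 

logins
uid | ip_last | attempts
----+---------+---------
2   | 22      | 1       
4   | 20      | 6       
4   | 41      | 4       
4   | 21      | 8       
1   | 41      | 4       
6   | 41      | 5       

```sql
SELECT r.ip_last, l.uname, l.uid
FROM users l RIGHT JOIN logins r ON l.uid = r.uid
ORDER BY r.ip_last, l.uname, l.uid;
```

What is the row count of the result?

7

RIGHT JOIN keeps every row from `logins`; unmatched rows get NULL for `users`'s columns.
Matching on l.uid = r.uid. A NULL in a compared column never satisfies the condition.
Matched pairs: 2; unmatched r rows kept: 5.
Total: 2 matched + 5 padded = 7 rows.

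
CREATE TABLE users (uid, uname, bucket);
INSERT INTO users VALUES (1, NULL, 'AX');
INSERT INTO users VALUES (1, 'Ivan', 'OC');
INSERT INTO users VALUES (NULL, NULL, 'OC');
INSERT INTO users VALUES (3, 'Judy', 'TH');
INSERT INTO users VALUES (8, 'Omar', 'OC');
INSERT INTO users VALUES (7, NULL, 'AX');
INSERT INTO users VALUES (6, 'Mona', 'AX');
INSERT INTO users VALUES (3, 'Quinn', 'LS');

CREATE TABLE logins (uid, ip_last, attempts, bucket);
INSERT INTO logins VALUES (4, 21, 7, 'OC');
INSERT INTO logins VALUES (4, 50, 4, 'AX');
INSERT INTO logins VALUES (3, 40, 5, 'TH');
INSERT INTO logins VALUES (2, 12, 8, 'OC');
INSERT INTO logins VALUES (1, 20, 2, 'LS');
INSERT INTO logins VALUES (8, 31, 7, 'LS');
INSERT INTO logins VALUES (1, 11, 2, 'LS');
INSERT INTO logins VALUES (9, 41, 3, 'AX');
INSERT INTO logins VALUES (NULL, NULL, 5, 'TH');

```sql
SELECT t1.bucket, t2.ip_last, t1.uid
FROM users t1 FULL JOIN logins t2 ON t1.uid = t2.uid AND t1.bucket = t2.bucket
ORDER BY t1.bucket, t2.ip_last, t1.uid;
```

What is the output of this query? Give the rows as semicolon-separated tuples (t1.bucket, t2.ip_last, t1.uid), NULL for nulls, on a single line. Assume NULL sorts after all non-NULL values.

FULL OUTER JOIN keeps every row from both sides; unmatched rows get NULL for the other side's columns.
Matching on t1.uid = t2.uid AND t1.bucket = t2.bucket. A NULL in a compared column never satisfies the condition.
- t1[0] uid=1, bucket=AX → no match; kept with NULLs on the t2 side.
- t1[1] uid=1, bucket=OC → no match; kept with NULLs on the t2 side.
- t1[2] uid=NULL, bucket=OC → no match; kept with NULLs on the t2 side.
- t1[3] uid=3, bucket=TH → 1 match(es) in t2 → 1 row(s).
- t1[4] uid=8, bucket=OC → no match; kept with NULLs on the t2 side.
- t1[5] uid=7, bucket=AX → no match; kept with NULLs on the t2 side.
- t1[6] uid=6, bucket=AX → no match; kept with NULLs on the t2 side.
- t1[7] uid=3, bucket=LS → no match; kept with NULLs on the t2 side.
- 8 t2 row(s) had no t1 match → kept, t1 columns NULL.

(AX, NULL, 1); (AX, NULL, 6); (AX, NULL, 7); (LS, NULL, 3); (OC, NULL, 1); (OC, NULL, 8); (OC, NULL, NULL); (TH, 40, 3); (NULL, 11, NULL); (NULL, 12, NULL); (NULL, 20, NULL); (NULL, 21, NULL); (NULL, 31, NULL); (NULL, 41, NULL); (NULL, 50, NULL); (NULL, NULL, NULL)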